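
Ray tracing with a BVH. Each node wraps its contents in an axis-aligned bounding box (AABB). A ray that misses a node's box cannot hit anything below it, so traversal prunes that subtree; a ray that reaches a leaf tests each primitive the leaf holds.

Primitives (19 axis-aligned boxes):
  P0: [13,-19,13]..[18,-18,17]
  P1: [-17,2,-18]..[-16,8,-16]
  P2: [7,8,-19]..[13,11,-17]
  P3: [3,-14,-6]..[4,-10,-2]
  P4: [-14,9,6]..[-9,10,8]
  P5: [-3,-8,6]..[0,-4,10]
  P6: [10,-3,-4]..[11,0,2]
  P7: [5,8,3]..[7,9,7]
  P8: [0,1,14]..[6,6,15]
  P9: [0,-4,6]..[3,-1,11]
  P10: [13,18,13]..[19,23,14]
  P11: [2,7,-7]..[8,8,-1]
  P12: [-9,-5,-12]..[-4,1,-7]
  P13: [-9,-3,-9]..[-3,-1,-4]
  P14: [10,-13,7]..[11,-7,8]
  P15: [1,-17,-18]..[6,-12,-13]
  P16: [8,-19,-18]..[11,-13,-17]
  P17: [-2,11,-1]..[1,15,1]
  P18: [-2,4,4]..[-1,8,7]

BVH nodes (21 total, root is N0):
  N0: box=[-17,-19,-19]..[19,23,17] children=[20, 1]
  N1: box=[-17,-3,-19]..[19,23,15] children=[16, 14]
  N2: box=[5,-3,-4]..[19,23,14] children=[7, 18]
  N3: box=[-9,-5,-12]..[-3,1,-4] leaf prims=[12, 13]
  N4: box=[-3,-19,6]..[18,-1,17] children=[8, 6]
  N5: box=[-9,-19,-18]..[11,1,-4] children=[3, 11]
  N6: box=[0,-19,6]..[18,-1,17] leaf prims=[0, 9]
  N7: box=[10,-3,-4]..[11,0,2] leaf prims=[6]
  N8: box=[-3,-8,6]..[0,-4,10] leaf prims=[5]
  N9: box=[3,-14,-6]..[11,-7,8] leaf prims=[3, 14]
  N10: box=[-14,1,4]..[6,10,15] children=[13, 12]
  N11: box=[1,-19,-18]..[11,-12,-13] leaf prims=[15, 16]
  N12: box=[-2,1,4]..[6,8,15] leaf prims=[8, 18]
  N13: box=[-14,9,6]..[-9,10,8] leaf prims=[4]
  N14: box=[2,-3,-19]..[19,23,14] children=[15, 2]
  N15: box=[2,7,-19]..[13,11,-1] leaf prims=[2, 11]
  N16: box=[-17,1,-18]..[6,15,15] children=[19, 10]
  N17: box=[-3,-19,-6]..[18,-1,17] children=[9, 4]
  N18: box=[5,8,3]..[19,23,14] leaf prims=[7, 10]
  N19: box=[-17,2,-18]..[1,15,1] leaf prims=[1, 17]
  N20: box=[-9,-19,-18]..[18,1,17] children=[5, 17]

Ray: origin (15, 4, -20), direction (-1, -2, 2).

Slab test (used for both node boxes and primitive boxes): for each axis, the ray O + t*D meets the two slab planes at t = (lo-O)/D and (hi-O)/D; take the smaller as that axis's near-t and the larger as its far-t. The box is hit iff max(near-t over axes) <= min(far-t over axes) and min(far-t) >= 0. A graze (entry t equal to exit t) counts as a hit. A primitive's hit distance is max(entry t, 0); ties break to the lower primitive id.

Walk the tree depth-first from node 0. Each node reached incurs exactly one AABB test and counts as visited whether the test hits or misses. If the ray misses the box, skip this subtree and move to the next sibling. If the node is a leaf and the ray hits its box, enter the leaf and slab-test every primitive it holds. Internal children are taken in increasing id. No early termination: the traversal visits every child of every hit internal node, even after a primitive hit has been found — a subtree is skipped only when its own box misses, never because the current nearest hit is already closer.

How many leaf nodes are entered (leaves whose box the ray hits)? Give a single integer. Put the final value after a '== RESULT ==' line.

Walk:
N0 x:[-4,32] y:[-19/2,23/2] z:[1/2,37/2] -> hit [1/2,23/2], descend [1, 20]
  N1 x:[-4,32] y:[-19/2,7/2] z:[1/2,35/2] -> hit [1/2,7/2], descend [14, 16]
    N14 x:[-4,13] y:[-19/2,7/2] z:[1/2,17] -> hit [1/2,7/2], descend [2, 15]
      N2 x:[-4,10] y:[-19/2,7/2] z:[8,17] -> miss, prune
      N15 x:[2,13] y:[-7/2,-3/2] z:[1/2,19/2] -> miss, prune
    N16 x:[9,32] y:[-11/2,3/2] z:[1,35/2] -> miss, prune
  N20 x:[-3,24] y:[3/2,23/2] z:[1,37/2] -> hit [3/2,23/2], descend [5, 17]
    N5 x:[4,24] y:[3/2,23/2] z:[1,8] -> hit [4,8], descend [3, 11]
      N3 x:[18,24] y:[3/2,9/2] z:[4,8] -> miss, prune
      N11 x:[4,14] y:[8,23/2] z:[1,7/2] -> miss, prune
    N17 x:[-3,18] y:[5/2,23/2] z:[7,37/2] -> hit [7,23/2], descend [4, 9]
      N4 x:[-3,18] y:[5/2,23/2] z:[13,37/2] -> miss, prune
      N9 x:[4,12] y:[11/2,9] z:[7,14] -> hit [7,9] leaf, test {P3(miss), P14(miss)}

Visited [0, 1, 14, 2, 15, 16, 20, 5, 3, 11, 17, 4, 9]. Tests: 13 box, 1 leaf. Nearest: miss.

== RESULT ==
1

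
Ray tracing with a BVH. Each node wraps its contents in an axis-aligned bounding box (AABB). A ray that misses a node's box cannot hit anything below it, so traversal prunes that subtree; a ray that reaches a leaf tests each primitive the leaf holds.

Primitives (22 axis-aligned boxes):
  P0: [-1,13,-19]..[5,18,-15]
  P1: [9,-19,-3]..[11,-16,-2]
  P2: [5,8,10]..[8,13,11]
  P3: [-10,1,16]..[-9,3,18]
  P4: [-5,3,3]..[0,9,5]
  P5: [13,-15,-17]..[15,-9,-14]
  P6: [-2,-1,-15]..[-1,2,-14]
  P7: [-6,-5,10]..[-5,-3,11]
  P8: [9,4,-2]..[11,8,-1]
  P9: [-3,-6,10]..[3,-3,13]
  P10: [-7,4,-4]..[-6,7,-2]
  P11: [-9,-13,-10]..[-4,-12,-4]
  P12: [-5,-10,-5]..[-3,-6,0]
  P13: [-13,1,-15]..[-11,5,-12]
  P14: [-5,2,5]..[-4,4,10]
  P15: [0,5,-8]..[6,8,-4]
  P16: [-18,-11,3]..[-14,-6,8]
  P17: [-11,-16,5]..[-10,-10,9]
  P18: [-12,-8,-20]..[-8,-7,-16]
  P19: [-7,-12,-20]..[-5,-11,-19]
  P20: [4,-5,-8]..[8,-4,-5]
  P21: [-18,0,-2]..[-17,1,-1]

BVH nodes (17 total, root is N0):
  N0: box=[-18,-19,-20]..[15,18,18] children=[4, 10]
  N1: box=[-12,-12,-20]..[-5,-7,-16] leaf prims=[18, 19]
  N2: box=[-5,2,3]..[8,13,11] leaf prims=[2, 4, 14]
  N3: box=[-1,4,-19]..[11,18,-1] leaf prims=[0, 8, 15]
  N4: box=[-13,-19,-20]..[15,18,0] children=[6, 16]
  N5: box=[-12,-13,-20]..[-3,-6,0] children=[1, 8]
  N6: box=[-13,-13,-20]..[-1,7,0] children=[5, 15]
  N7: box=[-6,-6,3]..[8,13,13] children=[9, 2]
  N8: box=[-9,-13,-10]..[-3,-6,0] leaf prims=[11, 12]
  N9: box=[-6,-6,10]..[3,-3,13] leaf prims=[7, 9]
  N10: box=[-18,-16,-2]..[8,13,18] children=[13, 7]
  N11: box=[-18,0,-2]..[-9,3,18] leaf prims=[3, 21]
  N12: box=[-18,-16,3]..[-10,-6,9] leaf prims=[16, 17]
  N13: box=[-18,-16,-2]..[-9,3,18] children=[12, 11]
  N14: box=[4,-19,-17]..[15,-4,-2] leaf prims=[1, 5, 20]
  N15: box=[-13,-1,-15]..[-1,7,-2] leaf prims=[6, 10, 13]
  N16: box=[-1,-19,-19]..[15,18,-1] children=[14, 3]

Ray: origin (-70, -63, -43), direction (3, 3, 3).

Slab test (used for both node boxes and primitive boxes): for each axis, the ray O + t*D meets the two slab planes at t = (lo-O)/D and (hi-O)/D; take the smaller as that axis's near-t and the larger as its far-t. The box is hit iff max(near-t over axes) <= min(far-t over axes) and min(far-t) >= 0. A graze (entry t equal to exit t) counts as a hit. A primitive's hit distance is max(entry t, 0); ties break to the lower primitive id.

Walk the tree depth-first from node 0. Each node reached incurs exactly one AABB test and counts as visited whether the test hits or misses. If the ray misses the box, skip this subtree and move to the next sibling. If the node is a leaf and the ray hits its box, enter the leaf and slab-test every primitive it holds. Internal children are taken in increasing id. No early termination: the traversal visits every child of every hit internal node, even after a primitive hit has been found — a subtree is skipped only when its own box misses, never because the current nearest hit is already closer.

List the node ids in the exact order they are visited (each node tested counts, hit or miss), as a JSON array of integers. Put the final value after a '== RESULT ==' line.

Trace the traversal:
N0 x:[52/3,85/3] y:[44/3,27] z:[23/3,61/3] -> hit [52/3,61/3], descend [4, 10]
  N4 x:[19,85/3] y:[44/3,27] z:[23/3,43/3] -> miss, prune
  N10 x:[52/3,26] y:[47/3,76/3] z:[41/3,61/3] -> hit [52/3,61/3], descend [7, 13]
    N7 x:[64/3,26] y:[19,76/3] z:[46/3,56/3] -> miss, prune
    N13 x:[52/3,61/3] y:[47/3,22] z:[41/3,61/3] -> hit [52/3,61/3], descend [11, 12]
      N11 x:[52/3,61/3] y:[21,22] z:[41/3,61/3] -> miss, prune
      N12 x:[52/3,20] y:[47/3,19] z:[46/3,52/3] -> hit [52/3,52/3] leaf, test {P16(miss), P17(miss)}

7 AABB tests over nodes [0, 4, 10, 7, 13, 11, 12]; 1 leaf entered; closest miss.

== RESULT ==
[0, 4, 10, 7, 13, 11, 12]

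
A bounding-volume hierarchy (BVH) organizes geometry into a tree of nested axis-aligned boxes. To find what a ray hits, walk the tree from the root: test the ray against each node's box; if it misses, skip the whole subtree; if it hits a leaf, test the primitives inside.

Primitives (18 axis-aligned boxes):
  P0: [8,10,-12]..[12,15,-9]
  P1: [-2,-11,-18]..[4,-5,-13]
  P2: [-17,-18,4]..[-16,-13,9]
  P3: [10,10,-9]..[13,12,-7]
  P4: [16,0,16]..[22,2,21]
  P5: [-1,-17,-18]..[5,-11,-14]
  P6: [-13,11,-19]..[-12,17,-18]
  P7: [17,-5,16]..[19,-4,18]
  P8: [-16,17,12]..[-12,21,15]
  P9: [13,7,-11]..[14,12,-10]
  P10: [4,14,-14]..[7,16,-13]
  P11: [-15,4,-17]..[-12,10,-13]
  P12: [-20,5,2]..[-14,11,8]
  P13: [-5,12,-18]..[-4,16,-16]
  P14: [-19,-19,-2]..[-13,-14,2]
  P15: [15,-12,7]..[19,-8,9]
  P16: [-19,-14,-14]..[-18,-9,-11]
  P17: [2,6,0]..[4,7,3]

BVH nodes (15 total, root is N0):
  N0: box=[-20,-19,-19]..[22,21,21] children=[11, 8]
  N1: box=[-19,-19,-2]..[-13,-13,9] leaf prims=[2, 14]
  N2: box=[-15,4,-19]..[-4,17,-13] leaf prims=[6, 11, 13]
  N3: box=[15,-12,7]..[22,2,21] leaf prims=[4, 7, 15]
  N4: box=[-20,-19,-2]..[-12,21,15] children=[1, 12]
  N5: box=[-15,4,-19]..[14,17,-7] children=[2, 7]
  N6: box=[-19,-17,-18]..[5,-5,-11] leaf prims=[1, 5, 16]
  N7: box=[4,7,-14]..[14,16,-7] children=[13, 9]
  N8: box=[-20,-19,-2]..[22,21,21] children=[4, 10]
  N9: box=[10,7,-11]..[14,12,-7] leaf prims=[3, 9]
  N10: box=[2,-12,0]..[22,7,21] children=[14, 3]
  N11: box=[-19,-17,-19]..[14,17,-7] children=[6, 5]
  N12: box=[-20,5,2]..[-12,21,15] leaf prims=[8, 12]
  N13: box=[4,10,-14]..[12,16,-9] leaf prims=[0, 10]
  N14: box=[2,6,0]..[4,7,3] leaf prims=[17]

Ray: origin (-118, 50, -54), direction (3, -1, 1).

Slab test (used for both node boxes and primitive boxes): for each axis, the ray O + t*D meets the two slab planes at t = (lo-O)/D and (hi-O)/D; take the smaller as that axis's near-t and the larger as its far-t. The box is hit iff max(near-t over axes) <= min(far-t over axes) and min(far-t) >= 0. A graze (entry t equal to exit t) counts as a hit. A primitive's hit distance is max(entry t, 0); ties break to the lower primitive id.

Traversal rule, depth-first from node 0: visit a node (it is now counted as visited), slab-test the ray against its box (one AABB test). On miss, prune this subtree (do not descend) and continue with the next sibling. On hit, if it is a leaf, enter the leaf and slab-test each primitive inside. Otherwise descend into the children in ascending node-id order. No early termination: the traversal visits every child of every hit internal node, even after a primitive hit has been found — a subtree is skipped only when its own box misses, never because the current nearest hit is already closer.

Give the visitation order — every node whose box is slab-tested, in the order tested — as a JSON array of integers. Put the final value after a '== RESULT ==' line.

Trace the traversal:
N0 x:[98/3,140/3] y:[29,69] z:[35,75] -> hit [35,140/3], descend [8, 11]
  N8 x:[98/3,140/3] y:[29,69] z:[52,75] -> miss, prune
  N11 x:[33,44] y:[33,67] z:[35,47] -> hit [35,44], descend [5, 6]
    N5 x:[103/3,44] y:[33,46] z:[35,47] -> hit [35,44], descend [2, 7]
      N2 x:[103/3,38] y:[33,46] z:[35,41] -> hit [35,38] leaf, test {P6@t=35, P11(miss), P13@t=113/3}
      N7 x:[122/3,44] y:[34,43] z:[40,47] -> hit [122/3,43], descend [9, 13]
        N9 x:[128/3,44] y:[38,43] z:[43,47] -> hit [43,43] leaf, test {P3(miss), P9(miss)}
        N13 x:[122/3,130/3] y:[34,40] z:[40,45] -> miss, prune
    N6 x:[33,41] y:[55,67] z:[36,43] -> miss, prune

9 AABB tests over nodes [0, 8, 11, 5, 2, 7, 9, 13, 6]; 2 leaves entered; closest P6.

== RESULT ==
[0, 8, 11, 5, 2, 7, 9, 13, 6]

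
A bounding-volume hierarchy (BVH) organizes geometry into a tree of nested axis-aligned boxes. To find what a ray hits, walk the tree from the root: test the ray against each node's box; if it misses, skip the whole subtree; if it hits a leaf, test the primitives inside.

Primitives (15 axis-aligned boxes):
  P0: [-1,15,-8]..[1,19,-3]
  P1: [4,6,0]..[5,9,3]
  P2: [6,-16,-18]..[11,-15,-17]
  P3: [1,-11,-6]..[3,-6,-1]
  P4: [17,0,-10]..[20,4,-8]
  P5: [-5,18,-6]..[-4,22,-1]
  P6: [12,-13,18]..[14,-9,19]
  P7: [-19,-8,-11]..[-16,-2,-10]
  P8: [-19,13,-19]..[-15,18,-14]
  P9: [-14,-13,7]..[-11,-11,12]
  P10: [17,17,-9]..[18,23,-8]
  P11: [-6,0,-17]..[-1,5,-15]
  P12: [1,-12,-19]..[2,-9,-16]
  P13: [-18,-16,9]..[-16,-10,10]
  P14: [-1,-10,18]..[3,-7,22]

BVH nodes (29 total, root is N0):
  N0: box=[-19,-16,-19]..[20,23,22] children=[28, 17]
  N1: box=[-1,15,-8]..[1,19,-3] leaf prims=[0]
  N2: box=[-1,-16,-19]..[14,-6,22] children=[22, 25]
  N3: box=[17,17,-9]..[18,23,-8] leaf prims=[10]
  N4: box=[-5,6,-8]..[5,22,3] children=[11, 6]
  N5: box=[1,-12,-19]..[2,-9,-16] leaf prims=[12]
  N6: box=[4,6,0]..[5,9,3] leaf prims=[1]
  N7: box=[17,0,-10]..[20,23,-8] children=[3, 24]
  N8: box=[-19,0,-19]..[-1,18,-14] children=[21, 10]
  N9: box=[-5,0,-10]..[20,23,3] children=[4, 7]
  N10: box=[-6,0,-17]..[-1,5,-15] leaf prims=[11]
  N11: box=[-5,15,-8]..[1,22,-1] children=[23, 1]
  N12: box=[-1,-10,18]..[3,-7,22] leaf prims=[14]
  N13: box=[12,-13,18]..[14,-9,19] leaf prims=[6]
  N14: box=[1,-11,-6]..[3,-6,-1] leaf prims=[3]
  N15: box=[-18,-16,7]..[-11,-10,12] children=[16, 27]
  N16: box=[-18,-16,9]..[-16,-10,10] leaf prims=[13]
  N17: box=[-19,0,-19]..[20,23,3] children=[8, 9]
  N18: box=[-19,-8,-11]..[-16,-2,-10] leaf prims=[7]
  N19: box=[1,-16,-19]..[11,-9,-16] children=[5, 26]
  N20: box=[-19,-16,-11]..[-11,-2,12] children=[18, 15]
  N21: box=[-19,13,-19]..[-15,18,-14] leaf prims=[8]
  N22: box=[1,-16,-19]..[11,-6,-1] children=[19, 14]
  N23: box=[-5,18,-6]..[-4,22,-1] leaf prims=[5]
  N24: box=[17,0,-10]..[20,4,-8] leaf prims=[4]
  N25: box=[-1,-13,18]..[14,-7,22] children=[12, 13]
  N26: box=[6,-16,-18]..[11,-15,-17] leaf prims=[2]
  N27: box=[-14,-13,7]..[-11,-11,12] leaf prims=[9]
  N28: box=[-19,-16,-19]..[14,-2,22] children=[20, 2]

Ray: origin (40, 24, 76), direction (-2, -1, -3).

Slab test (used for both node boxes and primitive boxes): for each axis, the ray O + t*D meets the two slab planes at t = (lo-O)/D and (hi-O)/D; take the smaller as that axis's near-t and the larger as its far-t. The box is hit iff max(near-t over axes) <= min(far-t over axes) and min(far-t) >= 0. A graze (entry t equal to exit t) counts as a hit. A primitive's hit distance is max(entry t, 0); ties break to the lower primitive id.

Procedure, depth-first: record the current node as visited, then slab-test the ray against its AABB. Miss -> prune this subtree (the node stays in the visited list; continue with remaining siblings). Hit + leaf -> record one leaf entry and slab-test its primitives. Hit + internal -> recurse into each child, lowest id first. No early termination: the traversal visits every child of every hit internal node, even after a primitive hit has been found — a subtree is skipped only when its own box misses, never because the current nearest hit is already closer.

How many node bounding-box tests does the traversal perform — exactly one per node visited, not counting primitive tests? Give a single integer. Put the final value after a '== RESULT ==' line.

Trace the traversal:
N0 x:[10,59/2] y:[1,40] z:[18,95/3] -> hit [18,59/2], descend [17, 28]
  N17 x:[10,59/2] y:[1,24] z:[73/3,95/3] -> miss, prune
  N28 x:[13,59/2] y:[26,40] z:[18,95/3] -> hit [26,59/2], descend [2, 20]
    N2 x:[13,41/2] y:[30,40] z:[18,95/3] -> miss, prune
    N20 x:[51/2,59/2] y:[26,40] z:[64/3,29] -> hit [26,29], descend [15, 18]
      N15 x:[51/2,29] y:[34,40] z:[64/3,23] -> miss, prune
      N18 x:[28,59/2] y:[26,32] z:[86/3,29] -> hit [86/3,29] leaf, test {P7@t=86/3}

order=[0, 17, 28, 2, 20, 15, 18]  |boxes|=7  |leaves|=1  hit=P7

== RESULT ==
7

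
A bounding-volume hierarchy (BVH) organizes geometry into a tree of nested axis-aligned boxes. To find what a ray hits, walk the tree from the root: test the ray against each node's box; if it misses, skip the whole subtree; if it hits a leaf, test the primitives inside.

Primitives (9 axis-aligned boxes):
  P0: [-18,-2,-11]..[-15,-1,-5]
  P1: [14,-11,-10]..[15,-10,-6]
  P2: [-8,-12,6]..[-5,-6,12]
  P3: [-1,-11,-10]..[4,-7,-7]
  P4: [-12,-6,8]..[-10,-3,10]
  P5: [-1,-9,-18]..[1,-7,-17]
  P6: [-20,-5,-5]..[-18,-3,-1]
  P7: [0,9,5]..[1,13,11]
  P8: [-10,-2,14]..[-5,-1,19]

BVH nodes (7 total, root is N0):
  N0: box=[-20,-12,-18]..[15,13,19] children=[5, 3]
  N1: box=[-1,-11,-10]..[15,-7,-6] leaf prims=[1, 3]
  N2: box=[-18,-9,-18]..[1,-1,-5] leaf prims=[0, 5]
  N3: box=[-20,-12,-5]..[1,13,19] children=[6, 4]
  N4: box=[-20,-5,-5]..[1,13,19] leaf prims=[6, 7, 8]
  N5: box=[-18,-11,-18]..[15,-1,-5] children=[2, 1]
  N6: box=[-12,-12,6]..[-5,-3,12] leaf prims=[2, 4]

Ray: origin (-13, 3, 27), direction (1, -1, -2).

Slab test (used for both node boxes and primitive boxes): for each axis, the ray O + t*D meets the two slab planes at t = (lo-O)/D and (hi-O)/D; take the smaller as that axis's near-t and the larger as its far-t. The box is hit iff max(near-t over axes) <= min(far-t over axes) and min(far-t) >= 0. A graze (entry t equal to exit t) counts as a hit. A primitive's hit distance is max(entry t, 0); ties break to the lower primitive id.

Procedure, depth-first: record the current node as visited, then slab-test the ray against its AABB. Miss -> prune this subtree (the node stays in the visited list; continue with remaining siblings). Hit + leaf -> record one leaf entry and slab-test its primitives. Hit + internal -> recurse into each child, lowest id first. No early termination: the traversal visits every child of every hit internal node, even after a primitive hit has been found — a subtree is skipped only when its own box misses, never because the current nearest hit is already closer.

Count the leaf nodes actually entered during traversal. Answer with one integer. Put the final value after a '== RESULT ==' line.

Walk:
N0 x:[-7,28] y:[-10,15] z:[4,45/2] -> hit [4,15], descend [3, 5]
  N3 x:[-7,14] y:[-10,15] z:[4,16] -> hit [4,14], descend [4, 6]
    N4 x:[-7,14] y:[-10,8] z:[4,16] -> hit [4,8] leaf, test {P6(miss), P7(miss), P8@t=4}
    N6 x:[1,8] y:[6,15] z:[15/2,21/2] -> hit [15/2,8] leaf, test {P2(miss), P4(miss)}
  N5 x:[-5,28] y:[4,14] z:[16,45/2] -> miss, prune

Summary -> nodes [0, 3, 4, 6, 5]; box-tests=5; leaf-entries=2; first=P8

== RESULT ==
2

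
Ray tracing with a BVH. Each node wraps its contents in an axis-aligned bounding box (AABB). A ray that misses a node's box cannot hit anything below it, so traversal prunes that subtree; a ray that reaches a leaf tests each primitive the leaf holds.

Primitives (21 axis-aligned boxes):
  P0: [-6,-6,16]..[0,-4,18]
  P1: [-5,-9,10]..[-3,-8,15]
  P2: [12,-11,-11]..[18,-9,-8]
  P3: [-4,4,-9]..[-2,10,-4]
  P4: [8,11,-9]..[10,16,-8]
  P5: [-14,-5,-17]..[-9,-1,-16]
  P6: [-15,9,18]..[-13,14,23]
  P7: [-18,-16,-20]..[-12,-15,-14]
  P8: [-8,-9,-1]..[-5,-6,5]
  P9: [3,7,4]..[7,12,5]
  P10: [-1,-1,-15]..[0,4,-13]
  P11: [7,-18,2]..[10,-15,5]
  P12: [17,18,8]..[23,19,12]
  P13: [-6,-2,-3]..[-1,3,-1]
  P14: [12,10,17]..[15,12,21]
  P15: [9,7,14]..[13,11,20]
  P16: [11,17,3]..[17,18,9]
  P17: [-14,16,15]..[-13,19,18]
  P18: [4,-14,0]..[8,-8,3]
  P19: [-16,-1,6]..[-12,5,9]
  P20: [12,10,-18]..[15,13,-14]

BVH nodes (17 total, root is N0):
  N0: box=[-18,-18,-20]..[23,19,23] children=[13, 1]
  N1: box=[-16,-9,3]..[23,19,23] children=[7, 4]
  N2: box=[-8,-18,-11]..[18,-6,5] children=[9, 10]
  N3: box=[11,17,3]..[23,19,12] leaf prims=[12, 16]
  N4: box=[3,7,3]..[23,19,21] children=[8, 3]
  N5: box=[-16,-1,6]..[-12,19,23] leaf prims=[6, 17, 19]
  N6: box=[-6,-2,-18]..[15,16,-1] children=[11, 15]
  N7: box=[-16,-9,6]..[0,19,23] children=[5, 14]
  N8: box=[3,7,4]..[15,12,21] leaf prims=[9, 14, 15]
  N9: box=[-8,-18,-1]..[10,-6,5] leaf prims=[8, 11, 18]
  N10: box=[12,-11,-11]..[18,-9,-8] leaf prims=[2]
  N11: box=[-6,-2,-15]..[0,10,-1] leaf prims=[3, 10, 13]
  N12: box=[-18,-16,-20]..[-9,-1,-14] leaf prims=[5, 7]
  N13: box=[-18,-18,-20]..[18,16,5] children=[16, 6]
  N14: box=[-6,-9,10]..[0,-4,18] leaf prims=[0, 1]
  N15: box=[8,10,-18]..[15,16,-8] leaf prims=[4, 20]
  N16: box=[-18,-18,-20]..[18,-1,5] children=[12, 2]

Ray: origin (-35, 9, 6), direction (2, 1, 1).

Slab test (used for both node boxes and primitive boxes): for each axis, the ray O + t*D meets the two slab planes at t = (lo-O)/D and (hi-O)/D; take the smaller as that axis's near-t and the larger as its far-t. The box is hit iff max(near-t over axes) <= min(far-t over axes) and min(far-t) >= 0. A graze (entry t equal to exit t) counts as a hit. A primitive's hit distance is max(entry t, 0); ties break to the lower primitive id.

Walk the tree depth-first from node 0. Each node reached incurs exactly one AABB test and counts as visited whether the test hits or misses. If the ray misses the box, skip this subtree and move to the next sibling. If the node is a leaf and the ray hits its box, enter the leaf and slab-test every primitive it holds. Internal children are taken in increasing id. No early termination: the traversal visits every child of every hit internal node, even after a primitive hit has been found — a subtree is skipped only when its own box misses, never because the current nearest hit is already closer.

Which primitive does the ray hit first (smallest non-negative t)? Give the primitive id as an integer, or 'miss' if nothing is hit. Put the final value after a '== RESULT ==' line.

Traverse from the root:
N0 x:[17/2,29] y:[-27,10] z:[-26,17] -> hit [17/2,10], descend [1, 13]
  N1 x:[19/2,29] y:[-18,10] z:[-3,17] -> hit [19/2,10], descend [4, 7]
    N4 x:[19,29] y:[-2,10] z:[-3,15] -> miss, prune
    N7 x:[19/2,35/2] y:[-18,10] z:[0,17] -> hit [19/2,10], descend [5, 14]
      N5 x:[19/2,23/2] y:[-10,10] z:[0,17] -> hit [19/2,10] leaf, test {P6(miss), P17(miss), P19(miss)}
      N14 x:[29/2,35/2] y:[-18,-13] z:[4,12] -> miss, prune
  N13 x:[17/2,53/2] y:[-27,7] z:[-26,-1] -> miss, prune

Summary -> nodes [0, 1, 4, 7, 5, 14, 13]; box-tests=7; leaf-entries=1; first=miss

== RESULT ==
miss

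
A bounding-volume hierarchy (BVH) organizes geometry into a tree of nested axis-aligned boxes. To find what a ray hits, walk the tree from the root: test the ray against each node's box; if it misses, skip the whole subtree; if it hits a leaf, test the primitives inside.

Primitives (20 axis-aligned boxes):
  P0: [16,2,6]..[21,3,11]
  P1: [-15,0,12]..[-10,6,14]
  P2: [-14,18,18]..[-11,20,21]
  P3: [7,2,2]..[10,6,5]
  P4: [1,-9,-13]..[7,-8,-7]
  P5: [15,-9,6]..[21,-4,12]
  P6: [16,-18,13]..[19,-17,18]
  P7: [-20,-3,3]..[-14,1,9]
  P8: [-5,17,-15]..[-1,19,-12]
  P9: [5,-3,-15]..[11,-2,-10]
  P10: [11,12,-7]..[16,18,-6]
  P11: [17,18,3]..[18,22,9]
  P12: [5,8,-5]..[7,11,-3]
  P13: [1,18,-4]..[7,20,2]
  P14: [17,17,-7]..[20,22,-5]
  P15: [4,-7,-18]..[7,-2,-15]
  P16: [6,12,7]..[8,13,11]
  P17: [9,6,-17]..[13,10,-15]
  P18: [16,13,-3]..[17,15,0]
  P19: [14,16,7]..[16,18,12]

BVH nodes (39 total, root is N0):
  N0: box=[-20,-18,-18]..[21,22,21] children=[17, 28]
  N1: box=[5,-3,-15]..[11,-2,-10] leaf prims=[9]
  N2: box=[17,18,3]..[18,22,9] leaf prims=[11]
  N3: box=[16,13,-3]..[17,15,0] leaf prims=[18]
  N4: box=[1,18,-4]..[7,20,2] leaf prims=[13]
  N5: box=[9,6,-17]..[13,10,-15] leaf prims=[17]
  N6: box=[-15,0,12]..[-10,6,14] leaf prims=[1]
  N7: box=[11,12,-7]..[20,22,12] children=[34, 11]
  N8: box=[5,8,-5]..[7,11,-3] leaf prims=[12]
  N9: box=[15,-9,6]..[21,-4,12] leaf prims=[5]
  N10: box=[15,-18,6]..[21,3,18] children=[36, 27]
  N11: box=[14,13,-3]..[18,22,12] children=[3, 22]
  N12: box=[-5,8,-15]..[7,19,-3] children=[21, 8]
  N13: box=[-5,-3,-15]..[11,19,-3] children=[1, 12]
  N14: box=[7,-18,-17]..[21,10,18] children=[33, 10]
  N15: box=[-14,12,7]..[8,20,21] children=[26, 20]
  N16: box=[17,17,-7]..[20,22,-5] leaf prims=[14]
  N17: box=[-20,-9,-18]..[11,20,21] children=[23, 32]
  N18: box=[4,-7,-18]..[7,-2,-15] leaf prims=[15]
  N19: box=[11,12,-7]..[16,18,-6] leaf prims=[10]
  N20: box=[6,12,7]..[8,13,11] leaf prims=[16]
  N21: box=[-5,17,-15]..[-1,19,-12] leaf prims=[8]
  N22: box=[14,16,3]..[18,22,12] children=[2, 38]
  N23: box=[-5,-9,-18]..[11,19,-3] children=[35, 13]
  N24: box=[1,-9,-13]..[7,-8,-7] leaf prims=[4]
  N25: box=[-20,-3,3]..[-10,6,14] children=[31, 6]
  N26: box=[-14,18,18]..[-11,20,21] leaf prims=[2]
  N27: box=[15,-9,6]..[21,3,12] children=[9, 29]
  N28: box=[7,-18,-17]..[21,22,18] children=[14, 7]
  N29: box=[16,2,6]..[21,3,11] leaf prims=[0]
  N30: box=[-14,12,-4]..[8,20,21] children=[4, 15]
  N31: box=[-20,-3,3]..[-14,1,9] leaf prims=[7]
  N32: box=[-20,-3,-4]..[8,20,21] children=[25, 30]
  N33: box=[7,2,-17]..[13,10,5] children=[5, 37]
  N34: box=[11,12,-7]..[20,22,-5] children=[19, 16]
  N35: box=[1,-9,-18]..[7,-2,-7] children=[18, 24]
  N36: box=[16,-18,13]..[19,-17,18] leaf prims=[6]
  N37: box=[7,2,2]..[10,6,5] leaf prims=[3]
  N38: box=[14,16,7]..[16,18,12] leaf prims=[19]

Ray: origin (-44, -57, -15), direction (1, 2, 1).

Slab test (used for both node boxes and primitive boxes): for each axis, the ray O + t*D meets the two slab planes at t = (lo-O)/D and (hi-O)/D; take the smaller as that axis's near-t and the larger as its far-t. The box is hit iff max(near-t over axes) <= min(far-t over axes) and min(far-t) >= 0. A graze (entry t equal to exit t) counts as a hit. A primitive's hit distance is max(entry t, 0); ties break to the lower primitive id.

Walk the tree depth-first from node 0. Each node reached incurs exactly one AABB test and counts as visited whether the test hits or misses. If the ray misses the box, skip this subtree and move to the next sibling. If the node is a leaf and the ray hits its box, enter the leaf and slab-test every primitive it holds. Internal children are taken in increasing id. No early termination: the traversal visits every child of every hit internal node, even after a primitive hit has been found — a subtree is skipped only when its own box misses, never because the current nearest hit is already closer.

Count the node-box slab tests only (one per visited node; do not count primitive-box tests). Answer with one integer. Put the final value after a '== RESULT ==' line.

Trace the traversal:
N0 x:[24,65] y:[39/2,79/2] z:[-3,36] -> hit [24,36], descend [17, 28]
  N17 x:[24,55] y:[24,77/2] z:[-3,36] -> hit [24,36], descend [23, 32]
    N23 x:[39,55] y:[24,38] z:[-3,12] -> miss, prune
    N32 x:[24,52] y:[27,77/2] z:[11,36] -> hit [27,36], descend [25, 30]
      N25 x:[24,34] y:[27,63/2] z:[18,29] -> hit [27,29], descend [6, 31]
        N6 x:[29,34] y:[57/2,63/2] z:[27,29] -> hit [29,29] leaf, test {P1@t=29}
        N31 x:[24,30] y:[27,29] z:[18,24] -> miss, prune
      N30 x:[30,52] y:[69/2,77/2] z:[11,36] -> hit [69/2,36], descend [4, 15]
        N4 x:[45,51] y:[75/2,77/2] z:[11,17] -> miss, prune
        N15 x:[30,52] y:[69/2,77/2] z:[22,36] -> hit [69/2,36], descend [20, 26]
          N20 x:[50,52] y:[69/2,35] z:[22,26] -> miss, prune
          N26 x:[30,33] y:[75/2,77/2] z:[33,36] -> miss, prune
  N28 x:[51,65] y:[39/2,79/2] z:[-2,33] -> miss, prune

Visited [0, 17, 23, 32, 25, 6, 31, 30, 4, 15, 20, 26, 28]. Tests: 13 box, 1 leaf. Nearest: P1.

== RESULT ==
13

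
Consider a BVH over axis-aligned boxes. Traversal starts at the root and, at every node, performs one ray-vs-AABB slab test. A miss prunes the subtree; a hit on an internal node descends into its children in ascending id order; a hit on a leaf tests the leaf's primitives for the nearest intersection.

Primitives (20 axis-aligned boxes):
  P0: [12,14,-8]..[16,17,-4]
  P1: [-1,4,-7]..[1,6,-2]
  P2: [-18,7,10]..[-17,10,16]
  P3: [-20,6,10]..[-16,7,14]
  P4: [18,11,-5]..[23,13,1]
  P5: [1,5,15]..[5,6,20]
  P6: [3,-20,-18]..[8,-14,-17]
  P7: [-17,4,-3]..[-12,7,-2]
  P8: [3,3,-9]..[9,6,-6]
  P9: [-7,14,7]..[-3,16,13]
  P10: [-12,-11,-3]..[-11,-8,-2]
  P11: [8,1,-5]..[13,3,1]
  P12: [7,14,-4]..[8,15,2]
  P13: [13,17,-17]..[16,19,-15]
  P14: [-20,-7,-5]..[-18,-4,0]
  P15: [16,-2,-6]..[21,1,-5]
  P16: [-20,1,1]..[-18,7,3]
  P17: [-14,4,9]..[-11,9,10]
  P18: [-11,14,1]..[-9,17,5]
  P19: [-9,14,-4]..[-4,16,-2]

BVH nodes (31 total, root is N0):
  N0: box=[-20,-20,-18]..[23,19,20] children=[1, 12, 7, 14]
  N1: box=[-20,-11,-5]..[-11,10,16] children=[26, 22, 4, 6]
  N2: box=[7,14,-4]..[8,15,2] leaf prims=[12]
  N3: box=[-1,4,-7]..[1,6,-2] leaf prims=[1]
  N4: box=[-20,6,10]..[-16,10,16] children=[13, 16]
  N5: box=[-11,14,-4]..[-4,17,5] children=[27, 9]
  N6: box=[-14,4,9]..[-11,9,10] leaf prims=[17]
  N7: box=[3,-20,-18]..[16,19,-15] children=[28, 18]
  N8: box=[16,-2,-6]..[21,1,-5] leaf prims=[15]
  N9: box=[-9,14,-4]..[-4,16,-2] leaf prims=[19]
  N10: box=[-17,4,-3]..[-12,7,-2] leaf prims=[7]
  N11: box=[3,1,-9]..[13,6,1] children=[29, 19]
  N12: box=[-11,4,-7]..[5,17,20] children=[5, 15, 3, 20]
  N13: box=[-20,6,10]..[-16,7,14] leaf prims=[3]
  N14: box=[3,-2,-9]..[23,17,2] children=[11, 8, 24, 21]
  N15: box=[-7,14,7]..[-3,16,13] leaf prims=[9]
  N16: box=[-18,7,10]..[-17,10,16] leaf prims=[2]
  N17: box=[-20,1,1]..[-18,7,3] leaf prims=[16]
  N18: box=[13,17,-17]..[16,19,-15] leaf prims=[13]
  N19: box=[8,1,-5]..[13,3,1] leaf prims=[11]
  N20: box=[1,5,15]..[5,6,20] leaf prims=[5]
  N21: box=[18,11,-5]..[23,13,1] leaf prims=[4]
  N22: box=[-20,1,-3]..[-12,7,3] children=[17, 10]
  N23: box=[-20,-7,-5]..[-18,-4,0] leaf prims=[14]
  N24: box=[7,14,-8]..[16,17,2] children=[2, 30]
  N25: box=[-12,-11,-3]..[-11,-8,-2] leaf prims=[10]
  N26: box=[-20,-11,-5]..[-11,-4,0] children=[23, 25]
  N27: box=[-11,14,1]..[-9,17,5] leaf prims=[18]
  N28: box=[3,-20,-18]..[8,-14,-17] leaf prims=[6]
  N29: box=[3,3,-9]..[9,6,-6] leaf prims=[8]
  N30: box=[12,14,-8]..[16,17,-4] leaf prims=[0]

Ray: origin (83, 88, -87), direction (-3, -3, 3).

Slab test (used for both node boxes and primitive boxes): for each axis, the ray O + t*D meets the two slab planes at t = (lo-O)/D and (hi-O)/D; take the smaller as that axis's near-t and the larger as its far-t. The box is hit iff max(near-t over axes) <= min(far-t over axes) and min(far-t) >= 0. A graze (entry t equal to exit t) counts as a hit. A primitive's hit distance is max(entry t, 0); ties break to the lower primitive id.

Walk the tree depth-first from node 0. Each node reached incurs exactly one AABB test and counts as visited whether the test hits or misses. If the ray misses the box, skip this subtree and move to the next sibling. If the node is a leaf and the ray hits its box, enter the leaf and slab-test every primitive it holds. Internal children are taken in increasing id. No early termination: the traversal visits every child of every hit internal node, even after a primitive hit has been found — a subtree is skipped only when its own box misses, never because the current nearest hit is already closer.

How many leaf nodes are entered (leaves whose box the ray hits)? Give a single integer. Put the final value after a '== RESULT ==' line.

Trace the traversal:
N0 x:[20,103/3] y:[23,36] z:[23,107/3] -> hit [23,103/3], descend [1, 7, 12, 14]
  N1 x:[94/3,103/3] y:[26,33] z:[82/3,103/3] -> hit [94/3,33], descend [4, 6, 22, 26]
    N4 x:[33,103/3] y:[26,82/3] z:[97/3,103/3] -> miss, prune
    N6 x:[94/3,97/3] y:[79/3,28] z:[32,97/3] -> miss, prune
    N22 x:[95/3,103/3] y:[27,29] z:[28,30] -> miss, prune
    N26 x:[94/3,103/3] y:[92/3,33] z:[82/3,29] -> miss, prune
  N7 x:[67/3,80/3] y:[23,36] z:[23,24] -> hit [23,24], descend [18, 28]
    N18 x:[67/3,70/3] y:[23,71/3] z:[70/3,24] -> hit [70/3,70/3] leaf, test {P13@t=70/3}
    N28 x:[25,80/3] y:[34,36] z:[23,70/3] -> miss, prune
  N12 x:[26,94/3] y:[71/3,28] z:[80/3,107/3] -> hit [80/3,28], descend [3, 5, 15, 20]
    N3 x:[82/3,28] y:[82/3,28] z:[80/3,85/3] -> hit [82/3,28] leaf, test {P1@t=82/3}
    N5 x:[29,94/3] y:[71/3,74/3] z:[83/3,92/3] -> miss, prune
    N15 x:[86/3,30] y:[24,74/3] z:[94/3,100/3] -> miss, prune
    N20 x:[26,82/3] y:[82/3,83/3] z:[34,107/3] -> miss, prune
  N14 x:[20,80/3] y:[71/3,30] z:[26,89/3] -> hit [26,80/3], descend [8, 11, 21, 24]
    N8 x:[62/3,67/3] y:[29,30] z:[27,82/3] -> miss, prune
    N11 x:[70/3,80/3] y:[82/3,29] z:[26,88/3] -> miss, prune
    N21 x:[20,65/3] y:[25,77/3] z:[82/3,88/3] -> miss, prune
    N24 x:[67/3,76/3] y:[71/3,74/3] z:[79/3,89/3] -> miss, prune

Summary -> nodes [0, 1, 4, 6, 22, 26, 7, 18, 28, 12, 3, 5, 15, 20, 14, 8, 11, 21, 24]; box-tests=19; leaf-entries=2; first=P13

== RESULT ==
2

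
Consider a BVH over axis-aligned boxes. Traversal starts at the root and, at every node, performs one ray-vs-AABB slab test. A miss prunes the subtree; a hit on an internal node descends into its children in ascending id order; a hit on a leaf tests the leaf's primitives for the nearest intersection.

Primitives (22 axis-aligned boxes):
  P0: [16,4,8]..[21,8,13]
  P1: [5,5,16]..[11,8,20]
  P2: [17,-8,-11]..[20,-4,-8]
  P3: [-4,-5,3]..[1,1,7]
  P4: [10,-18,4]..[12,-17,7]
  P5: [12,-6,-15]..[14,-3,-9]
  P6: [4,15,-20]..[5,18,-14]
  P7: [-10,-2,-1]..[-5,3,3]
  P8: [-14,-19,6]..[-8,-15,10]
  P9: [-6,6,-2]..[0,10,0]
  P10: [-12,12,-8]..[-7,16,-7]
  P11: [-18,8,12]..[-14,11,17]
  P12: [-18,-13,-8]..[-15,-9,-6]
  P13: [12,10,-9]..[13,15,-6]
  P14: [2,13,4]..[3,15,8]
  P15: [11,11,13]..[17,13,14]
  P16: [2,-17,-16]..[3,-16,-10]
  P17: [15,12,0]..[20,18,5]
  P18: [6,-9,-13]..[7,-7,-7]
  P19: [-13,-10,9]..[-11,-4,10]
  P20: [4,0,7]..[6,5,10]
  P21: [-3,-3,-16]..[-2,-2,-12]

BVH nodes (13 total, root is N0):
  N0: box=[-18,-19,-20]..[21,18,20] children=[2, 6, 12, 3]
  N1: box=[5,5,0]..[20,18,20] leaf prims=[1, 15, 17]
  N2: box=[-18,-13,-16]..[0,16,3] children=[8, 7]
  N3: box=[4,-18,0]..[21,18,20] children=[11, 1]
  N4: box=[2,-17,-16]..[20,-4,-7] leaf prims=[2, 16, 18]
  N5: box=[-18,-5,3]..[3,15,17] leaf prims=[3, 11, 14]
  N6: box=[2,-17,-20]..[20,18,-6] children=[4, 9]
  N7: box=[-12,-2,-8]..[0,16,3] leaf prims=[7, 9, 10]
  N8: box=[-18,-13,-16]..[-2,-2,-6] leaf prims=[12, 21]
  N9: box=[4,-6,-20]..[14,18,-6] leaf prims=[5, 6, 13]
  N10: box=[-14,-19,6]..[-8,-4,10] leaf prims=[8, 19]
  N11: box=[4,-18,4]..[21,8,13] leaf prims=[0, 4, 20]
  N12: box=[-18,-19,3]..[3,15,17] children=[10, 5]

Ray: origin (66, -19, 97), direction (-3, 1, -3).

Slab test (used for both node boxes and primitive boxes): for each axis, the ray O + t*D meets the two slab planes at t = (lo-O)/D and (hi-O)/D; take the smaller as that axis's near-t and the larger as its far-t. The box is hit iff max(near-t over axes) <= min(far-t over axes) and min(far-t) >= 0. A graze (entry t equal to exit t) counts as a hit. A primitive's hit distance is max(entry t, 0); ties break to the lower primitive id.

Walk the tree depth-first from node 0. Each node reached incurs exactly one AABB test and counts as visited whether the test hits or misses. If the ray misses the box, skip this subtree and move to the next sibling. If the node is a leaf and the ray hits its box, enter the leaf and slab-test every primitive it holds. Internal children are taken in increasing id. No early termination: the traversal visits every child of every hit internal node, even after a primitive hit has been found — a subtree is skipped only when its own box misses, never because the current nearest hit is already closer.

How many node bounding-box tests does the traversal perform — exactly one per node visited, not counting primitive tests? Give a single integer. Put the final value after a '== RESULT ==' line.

Walk:
N0 x:[15,28] y:[0,37] z:[77/3,39] -> hit [77/3,28], descend [2, 3, 6, 12]
  N2 x:[22,28] y:[6,35] z:[94/3,113/3] -> miss, prune
  N3 x:[15,62/3] y:[1,37] z:[77/3,97/3] -> miss, prune
  N6 x:[46/3,64/3] y:[2,37] z:[103/3,39] -> miss, prune
  N12 x:[21,28] y:[0,34] z:[80/3,94/3] -> hit [80/3,28], descend [5, 10]
    N5 x:[21,28] y:[14,34] z:[80/3,94/3] -> hit [80/3,28] leaf, test {P3(miss), P11@t=27, P14(miss)}
    N10 x:[74/3,80/3] y:[0,15] z:[29,91/3] -> miss, prune

Summary -> nodes [0, 2, 3, 6, 12, 5, 10]; box-tests=7; leaf-entries=1; first=P11

== RESULT ==
7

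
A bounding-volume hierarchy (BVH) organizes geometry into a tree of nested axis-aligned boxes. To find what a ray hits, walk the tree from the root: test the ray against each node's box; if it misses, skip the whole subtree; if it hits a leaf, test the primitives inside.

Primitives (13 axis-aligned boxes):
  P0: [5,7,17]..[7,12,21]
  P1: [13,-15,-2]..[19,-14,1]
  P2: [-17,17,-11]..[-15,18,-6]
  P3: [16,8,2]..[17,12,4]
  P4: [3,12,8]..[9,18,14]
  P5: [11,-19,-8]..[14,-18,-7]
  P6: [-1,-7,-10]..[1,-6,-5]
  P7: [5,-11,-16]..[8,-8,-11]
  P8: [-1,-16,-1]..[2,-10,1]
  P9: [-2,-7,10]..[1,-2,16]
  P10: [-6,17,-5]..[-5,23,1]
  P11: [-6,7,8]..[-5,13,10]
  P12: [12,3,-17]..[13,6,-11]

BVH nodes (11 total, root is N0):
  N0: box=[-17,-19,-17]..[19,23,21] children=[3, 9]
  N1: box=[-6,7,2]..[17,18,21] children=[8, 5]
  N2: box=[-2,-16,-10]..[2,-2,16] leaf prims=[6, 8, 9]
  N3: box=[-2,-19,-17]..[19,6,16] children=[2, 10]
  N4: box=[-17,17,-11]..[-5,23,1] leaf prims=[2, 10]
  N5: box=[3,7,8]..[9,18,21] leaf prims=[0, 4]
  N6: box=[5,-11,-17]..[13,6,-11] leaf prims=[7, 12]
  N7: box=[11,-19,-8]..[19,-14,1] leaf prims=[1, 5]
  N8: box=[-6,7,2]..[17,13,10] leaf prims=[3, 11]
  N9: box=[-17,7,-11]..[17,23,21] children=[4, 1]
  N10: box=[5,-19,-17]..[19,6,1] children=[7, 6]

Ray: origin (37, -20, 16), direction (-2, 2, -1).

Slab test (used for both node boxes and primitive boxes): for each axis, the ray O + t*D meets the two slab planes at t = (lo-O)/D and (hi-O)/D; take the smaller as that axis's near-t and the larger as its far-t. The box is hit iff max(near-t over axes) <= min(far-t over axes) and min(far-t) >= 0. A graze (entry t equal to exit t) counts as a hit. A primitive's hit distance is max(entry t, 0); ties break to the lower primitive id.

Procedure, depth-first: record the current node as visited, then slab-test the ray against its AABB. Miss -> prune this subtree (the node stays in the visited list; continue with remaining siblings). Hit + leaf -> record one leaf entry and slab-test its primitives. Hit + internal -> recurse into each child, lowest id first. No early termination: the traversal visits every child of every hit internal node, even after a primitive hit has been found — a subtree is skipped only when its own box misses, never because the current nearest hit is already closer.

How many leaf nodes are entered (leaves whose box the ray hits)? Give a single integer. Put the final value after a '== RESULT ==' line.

Walk:
N0 x:[9,27] y:[1/2,43/2] z:[-5,33] -> hit [9,43/2], descend [3, 9]
  N3 x:[9,39/2] y:[1/2,13] z:[0,33] -> hit [9,13], descend [2, 10]
    N2 x:[35/2,39/2] y:[2,9] z:[0,26] -> miss, prune
    N10 x:[9,16] y:[1/2,13] z:[15,33] -> miss, prune
  N9 x:[10,27] y:[27/2,43/2] z:[-5,27] -> hit [27/2,43/2], descend [1, 4]
    N1 x:[10,43/2] y:[27/2,19] z:[-5,14] -> hit [27/2,14], descend [5, 8]
      N5 x:[14,17] y:[27/2,19] z:[-5,8] -> miss, prune
      N8 x:[10,43/2] y:[27/2,33/2] z:[6,14] -> hit [27/2,14] leaf, test {P3(miss), P11(miss)}
    N4 x:[21,27] y:[37/2,43/2] z:[15,27] -> hit [21,43/2] leaf, test {P2(miss), P10@t=21}

Visited [0, 3, 2, 10, 9, 1, 5, 8, 4]. Tests: 9 box, 2 leaf. Nearest: P10.

== RESULT ==
2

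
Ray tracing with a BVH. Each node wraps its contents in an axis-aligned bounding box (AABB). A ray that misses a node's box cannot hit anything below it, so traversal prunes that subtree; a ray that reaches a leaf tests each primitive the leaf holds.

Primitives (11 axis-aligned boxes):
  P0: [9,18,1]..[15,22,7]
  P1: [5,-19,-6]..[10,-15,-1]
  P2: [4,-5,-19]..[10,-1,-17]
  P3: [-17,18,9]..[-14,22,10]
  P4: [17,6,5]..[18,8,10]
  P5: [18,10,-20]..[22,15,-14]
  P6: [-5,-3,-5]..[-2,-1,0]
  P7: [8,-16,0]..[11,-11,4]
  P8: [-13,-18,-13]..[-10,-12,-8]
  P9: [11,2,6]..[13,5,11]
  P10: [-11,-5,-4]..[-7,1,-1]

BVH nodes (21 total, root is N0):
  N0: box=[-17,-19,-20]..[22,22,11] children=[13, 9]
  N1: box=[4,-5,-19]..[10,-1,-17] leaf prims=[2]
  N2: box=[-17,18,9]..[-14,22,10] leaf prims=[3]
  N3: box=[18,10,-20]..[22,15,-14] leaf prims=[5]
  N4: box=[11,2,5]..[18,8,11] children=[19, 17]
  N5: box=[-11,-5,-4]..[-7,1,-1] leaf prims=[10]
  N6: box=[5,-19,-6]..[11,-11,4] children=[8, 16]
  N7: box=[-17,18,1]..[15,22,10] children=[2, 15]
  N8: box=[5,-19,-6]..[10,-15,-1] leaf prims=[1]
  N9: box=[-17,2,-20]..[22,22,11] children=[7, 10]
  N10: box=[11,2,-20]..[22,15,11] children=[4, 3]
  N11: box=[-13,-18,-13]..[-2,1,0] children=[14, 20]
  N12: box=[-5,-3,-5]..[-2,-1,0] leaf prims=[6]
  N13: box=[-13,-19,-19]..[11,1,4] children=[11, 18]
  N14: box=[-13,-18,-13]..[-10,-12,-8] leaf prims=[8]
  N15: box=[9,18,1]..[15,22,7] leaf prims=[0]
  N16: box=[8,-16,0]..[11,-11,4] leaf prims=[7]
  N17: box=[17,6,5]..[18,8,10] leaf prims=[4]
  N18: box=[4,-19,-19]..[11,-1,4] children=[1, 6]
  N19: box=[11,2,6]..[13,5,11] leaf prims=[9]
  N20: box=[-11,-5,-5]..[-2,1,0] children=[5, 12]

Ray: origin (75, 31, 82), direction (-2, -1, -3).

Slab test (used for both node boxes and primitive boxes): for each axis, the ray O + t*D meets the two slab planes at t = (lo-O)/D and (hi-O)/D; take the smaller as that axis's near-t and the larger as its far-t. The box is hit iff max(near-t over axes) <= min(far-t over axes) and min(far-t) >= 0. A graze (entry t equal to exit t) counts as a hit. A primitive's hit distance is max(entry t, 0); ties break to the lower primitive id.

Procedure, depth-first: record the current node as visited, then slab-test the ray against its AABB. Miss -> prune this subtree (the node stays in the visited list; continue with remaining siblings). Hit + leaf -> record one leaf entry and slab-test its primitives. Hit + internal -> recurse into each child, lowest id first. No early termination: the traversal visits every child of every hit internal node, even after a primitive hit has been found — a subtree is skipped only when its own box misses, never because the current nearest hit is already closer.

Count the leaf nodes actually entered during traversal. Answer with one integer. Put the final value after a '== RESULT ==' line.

Trace the traversal:
N0 x:[53/2,46] y:[9,50] z:[71/3,34] -> hit [53/2,34], descend [9, 13]
  N9 x:[53/2,46] y:[9,29] z:[71/3,34] -> hit [53/2,29], descend [7, 10]
    N7 x:[30,46] y:[9,13] z:[24,27] -> miss, prune
    N10 x:[53/2,32] y:[16,29] z:[71/3,34] -> hit [53/2,29], descend [3, 4]
      N3 x:[53/2,57/2] y:[16,21] z:[32,34] -> miss, prune
      N4 x:[57/2,32] y:[23,29] z:[71/3,77/3] -> miss, prune
  N13 x:[32,44] y:[30,50] z:[26,101/3] -> hit [32,101/3], descend [11, 18]
    N11 x:[77/2,44] y:[30,49] z:[82/3,95/3] -> miss, prune
    N18 x:[32,71/2] y:[32,50] z:[26,101/3] -> hit [32,101/3], descend [1, 6]
      N1 x:[65/2,71/2] y:[32,36] z:[33,101/3] -> hit [33,101/3] leaf, test {P2@t=33}
      N6 x:[32,35] y:[42,50] z:[26,88/3] -> miss, prune

Visited [0, 9, 7, 10, 3, 4, 13, 11, 18, 1, 6]. Tests: 11 box, 1 leaf. Nearest: P2.

== RESULT ==
1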